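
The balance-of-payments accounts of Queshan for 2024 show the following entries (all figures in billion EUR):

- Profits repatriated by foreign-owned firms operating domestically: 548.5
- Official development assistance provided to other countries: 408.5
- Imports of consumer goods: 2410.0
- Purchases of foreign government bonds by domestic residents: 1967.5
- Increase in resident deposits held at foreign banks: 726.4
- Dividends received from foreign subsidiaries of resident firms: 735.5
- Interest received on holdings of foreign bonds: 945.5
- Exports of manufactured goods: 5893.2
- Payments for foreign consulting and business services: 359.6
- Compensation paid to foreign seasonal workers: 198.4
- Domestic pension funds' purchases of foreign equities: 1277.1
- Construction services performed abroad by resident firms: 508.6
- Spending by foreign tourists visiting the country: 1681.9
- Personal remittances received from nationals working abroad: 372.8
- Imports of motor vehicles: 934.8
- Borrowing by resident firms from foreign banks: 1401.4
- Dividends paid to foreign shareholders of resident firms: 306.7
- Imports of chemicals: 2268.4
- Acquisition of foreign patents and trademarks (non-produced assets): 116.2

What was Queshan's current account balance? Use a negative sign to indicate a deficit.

2702.6

Goods: 5893.2 - 2410.0 - 934.8 - 2268.4 = 280.0
Services: -359.6 + 508.6 + 1681.9 = 1830.9
Primary income: -198.4 + 735.5 + 945.5 - 548.5 - 306.7 = 627.4
Secondary income: 372.8 - 408.5 = -35.7
Current account = 280.0 + 1830.9 + 627.4 + (-35.7) = 2702.6
(Excluded from the current account — financial account: purchases of foreign government bonds by domestic residents 1967.5, increase in resident deposits held at foreign banks 726.4, domestic pension funds' purchases of foreign equities 1277.1, borrowing by resident firms from foreign banks 1401.4; capital account: acquisition of foreign patents and trademarks (non-produced assets) 116.2.)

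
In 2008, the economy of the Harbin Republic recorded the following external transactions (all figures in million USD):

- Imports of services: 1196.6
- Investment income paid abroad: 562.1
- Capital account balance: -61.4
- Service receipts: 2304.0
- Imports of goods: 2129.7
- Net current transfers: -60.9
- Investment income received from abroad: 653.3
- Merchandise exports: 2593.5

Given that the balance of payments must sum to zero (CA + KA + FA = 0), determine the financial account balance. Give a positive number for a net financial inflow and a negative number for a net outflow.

Goods balance = 2593.5 - 2129.7 = 463.8
Services balance = 2304.0 - 1196.6 = 1107.4
Trade balance (goods + services) = 463.8 + 1107.4 = 1571.2
Net primary income = 653.3 - 562.1 = 91.2
Net secondary income = -60.9
Current account = 1571.2 + 91.2 + (-60.9) = 1601.5
Financial account = -(1601.5 + (-61.4)) = -1540.1

-1540.1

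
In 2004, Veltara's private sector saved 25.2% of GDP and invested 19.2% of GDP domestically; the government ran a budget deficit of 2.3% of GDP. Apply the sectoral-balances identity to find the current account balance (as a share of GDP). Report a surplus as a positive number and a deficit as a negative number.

3.7

By the sectoral-balances identity, CA = (S_private - I) + (T - G).
Private balance = 25.2 - 19.2 = 6.0
Government balance (T - G) = -2.3
CA = 6.0 + (-2.3) = 3.7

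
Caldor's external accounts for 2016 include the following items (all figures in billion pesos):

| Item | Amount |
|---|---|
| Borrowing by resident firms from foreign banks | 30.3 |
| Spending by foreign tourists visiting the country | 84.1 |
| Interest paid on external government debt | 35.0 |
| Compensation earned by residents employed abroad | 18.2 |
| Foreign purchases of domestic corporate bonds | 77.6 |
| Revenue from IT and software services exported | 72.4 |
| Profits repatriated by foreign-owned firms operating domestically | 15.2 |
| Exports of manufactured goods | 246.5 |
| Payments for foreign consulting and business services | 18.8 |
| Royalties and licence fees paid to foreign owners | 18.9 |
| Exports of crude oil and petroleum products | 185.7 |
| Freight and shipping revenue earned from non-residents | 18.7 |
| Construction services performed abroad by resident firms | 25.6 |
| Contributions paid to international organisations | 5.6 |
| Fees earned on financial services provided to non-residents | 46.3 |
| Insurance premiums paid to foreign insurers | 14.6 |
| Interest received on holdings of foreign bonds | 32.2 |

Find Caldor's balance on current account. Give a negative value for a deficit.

621.6

Goods: 185.7 + 246.5 = 432.2
Services: 84.1 + 18.7 + 72.4 + 25.6 + 46.3 - 18.8 - 14.6 - 18.9 = 194.8
Primary income: -15.2 + 18.2 - 35.0 + 32.2 = 0.2
Secondary income: -5.6
Current account = 432.2 + 194.8 + 0.2 + (-5.6) = 621.6
(Excluded from the current account — financial account: borrowing by resident firms from foreign banks 30.3, foreign purchases of domestic corporate bonds 77.6.)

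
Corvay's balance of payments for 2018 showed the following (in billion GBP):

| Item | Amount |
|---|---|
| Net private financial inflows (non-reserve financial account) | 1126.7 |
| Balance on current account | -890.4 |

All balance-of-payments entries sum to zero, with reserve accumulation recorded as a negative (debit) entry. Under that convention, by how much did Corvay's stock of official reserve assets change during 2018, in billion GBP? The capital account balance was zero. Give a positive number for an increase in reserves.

Official reserve transactions balance = -((-890.4) + 1126.7) = -236.3
An accumulation of reserves is recorded as a debit (negative entry), so the change in the stock of reserves is the negative of that balance.
Change in official reserves = -(-236.3) = 236.3

236.3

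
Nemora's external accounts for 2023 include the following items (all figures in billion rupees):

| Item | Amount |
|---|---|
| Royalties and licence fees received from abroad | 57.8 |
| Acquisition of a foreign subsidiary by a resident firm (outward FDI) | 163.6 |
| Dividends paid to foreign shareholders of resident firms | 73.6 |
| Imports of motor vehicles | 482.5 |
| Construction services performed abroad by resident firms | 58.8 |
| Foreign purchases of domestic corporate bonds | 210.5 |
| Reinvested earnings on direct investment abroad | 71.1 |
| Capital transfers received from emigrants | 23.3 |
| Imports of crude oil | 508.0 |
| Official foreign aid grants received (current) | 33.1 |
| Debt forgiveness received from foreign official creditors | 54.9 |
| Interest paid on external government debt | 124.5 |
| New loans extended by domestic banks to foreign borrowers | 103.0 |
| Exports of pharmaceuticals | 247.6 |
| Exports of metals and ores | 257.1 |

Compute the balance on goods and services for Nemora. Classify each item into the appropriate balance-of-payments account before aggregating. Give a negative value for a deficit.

-369.2

Goods: 247.6 + 257.1 - 482.5 - 508.0 = -485.8
Services: 57.8 + 58.8 = 116.6
Trade balance = -485.8 + 116.6 = -369.2
(Excluded from the trade balance — financial account: acquisition of a foreign subsidiary by a resident firm (outward FDI) 163.6, foreign purchases of domestic corporate bonds 210.5, new loans extended by domestic banks to foreign borrowers 103.0; primary income: dividends paid to foreign shareholders of resident firms 73.6, reinvested earnings on direct investment abroad 71.1, interest paid on external government debt 124.5; capital account: capital transfers received from emigrants 23.3, debt forgiveness received from foreign official creditors 54.9; secondary income: official foreign aid grants received (current) 33.1.)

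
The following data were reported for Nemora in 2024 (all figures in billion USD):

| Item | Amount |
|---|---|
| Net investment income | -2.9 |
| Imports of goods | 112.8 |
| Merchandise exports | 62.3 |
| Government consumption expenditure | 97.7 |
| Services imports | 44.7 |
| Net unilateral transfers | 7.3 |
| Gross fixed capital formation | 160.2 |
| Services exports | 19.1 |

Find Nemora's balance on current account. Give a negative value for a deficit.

-71.7

Goods balance = 62.3 - 112.8 = -50.5
Services balance = 19.1 - 44.7 = -25.6
Trade balance (goods + services) = -50.5 + (-25.6) = -76.1
Net primary income = -2.9
Net secondary income = 7.3
Current account = -76.1 + (-2.9) + 7.3 = -71.7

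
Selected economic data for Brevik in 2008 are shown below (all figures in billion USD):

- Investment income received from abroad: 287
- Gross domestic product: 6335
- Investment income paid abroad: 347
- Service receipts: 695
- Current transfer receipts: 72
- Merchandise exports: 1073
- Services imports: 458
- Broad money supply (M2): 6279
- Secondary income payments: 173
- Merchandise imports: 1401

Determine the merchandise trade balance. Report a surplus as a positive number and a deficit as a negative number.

Goods balance = 1073 - 1401 = -328

-328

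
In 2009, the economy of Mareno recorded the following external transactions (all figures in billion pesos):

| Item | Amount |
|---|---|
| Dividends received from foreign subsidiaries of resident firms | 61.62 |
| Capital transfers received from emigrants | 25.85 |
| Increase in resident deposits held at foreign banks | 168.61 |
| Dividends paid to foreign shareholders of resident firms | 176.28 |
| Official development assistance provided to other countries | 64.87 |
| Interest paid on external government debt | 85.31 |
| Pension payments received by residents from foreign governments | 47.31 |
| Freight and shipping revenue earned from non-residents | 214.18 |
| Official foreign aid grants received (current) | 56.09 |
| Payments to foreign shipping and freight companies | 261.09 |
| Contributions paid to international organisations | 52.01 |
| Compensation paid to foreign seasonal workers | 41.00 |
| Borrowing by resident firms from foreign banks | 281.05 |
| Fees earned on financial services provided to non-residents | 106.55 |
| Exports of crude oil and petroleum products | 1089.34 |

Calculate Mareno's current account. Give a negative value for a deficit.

894.53

Goods: 1089.34
Services: 214.18 + 106.55 - 261.09 = 59.64
Primary income: 61.62 - 176.28 - 85.31 - 41.00 = -240.97
Secondary income: -52.01 + 56.09 - 64.87 + 47.31 = -13.48
Current account = 1089.34 + 59.64 + (-240.97) + (-13.48) = 894.53
(Excluded from the current account — capital account: capital transfers received from emigrants 25.85; financial account: increase in resident deposits held at foreign banks 168.61, borrowing by resident firms from foreign banks 281.05.)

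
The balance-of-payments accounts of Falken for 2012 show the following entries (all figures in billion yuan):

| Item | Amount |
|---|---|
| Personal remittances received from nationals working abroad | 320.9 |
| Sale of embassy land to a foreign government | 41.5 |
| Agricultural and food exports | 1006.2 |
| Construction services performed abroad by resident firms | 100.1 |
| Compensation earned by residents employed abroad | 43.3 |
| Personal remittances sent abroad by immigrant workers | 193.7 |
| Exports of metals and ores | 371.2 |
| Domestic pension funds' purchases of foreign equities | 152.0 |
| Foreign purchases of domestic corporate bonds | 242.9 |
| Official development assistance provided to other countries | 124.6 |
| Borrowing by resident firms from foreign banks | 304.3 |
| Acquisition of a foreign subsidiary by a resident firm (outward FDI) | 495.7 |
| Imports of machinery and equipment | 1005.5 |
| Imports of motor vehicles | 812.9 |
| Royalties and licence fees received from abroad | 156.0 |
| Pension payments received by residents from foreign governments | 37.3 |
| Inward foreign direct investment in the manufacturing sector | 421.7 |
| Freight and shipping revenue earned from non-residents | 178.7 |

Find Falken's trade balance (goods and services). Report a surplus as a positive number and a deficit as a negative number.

-6.2

Goods: 1006.2 - 1005.5 - 812.9 + 371.2 = -441.0
Services: 178.7 + 156.0 + 100.1 = 434.8
Trade balance = -441.0 + 434.8 = -6.2
(Excluded from the trade balance — secondary income: personal remittances received from nationals working abroad 320.9, personal remittances sent abroad by immigrant workers 193.7, official development assistance provided to other countries 124.6, pension payments received by residents from foreign governments 37.3; capital account: sale of embassy land to a foreign government 41.5; primary income: compensation earned by residents employed abroad 43.3; financial account: domestic pension funds' purchases of foreign equities 152.0, foreign purchases of domestic corporate bonds 242.9, borrowing by resident firms from foreign banks 304.3, acquisition of a foreign subsidiary by a resident firm (outward FDI) 495.7, inward foreign direct investment in the manufacturing sector 421.7.)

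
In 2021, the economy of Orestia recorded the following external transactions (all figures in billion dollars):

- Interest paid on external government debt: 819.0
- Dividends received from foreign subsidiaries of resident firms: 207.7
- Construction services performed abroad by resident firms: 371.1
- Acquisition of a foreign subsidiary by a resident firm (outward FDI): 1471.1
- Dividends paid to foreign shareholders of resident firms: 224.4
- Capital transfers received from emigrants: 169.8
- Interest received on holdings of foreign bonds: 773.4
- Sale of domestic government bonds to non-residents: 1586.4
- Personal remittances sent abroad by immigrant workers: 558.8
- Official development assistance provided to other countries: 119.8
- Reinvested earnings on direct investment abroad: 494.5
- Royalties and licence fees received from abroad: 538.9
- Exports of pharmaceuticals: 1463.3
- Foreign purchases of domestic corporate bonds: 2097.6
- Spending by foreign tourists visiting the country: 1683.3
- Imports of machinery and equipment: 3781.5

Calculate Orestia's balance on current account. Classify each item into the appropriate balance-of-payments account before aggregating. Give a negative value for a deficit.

28.7

Goods: 1463.3 - 3781.5 = -2318.2
Services: 371.1 + 538.9 + 1683.3 = 2593.3
Primary income: -819.0 + 773.4 + 207.7 - 224.4 + 494.5 = 432.2
Secondary income: -558.8 - 119.8 = -678.6
Current account = (-2318.2) + 2593.3 + 432.2 + (-678.6) = 28.7
(Excluded from the current account — financial account: acquisition of a foreign subsidiary by a resident firm (outward FDI) 1471.1, sale of domestic government bonds to non-residents 1586.4, foreign purchases of domestic corporate bonds 2097.6; capital account: capital transfers received from emigrants 169.8.)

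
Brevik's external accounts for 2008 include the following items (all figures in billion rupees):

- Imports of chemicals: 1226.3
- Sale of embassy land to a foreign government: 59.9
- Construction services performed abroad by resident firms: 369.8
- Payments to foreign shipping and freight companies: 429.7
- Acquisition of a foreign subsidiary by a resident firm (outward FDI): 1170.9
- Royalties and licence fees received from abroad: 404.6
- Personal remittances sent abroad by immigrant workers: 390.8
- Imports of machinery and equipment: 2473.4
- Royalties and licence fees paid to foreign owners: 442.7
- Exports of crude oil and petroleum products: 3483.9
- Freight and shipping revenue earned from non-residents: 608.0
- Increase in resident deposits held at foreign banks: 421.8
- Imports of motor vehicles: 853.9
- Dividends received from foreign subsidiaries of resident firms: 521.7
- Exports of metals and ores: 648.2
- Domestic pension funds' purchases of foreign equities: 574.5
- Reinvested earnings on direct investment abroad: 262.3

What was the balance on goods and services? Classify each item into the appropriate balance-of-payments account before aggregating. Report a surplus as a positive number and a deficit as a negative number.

88.5

Goods: -853.9 + 3483.9 - 2473.4 + 648.2 - 1226.3 = -421.5
Services: -442.7 + 608.0 + 404.6 - 429.7 + 369.8 = 510.0
Trade balance = -421.5 + 510.0 = 88.5
(Excluded from the trade balance — capital account: sale of embassy land to a foreign government 59.9; financial account: acquisition of a foreign subsidiary by a resident firm (outward FDI) 1170.9, increase in resident deposits held at foreign banks 421.8, domestic pension funds' purchases of foreign equities 574.5; secondary income: personal remittances sent abroad by immigrant workers 390.8; primary income: dividends received from foreign subsidiaries of resident firms 521.7, reinvested earnings on direct investment abroad 262.3.)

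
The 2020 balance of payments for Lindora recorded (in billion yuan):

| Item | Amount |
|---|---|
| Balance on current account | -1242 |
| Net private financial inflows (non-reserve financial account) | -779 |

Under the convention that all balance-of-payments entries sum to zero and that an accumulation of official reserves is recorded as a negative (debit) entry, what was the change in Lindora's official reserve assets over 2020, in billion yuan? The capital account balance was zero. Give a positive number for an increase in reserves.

-2021

Official reserve transactions balance = -((-1242) + (-779)) = 2021
An accumulation of reserves is recorded as a debit (negative entry), so the change in the stock of reserves is the negative of that balance.
Change in official reserves = -(2021) = -2021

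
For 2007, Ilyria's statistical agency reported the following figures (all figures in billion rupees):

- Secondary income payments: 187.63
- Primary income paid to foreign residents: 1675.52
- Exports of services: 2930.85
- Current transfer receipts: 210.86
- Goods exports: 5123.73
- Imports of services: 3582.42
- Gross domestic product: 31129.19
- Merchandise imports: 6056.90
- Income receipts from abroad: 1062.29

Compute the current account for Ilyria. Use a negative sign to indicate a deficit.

-2174.74

Goods balance = 5123.73 - 6056.90 = -933.17
Services balance = 2930.85 - 3582.42 = -651.57
Trade balance (goods + services) = -933.17 + (-651.57) = -1584.74
Net primary income = 1062.29 - 1675.52 = -613.23
Net secondary income = 210.86 - 187.63 = 23.23
Current account = -1584.74 + (-613.23) + 23.23 = -2174.74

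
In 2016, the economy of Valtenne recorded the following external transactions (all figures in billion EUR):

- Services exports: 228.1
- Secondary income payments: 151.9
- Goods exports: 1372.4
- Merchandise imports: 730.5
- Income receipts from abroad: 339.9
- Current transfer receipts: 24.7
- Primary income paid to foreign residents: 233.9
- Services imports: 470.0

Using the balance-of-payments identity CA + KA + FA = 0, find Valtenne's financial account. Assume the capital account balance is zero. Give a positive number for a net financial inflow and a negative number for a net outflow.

Goods balance = 1372.4 - 730.5 = 641.9
Services balance = 228.1 - 470.0 = -241.9
Trade balance (goods + services) = 641.9 + (-241.9) = 400.0
Net primary income = 339.9 - 233.9 = 106.0
Net secondary income = 24.7 - 151.9 = -127.2
Current account = 400.0 + 106.0 + (-127.2) = 378.8
Financial account = -(378.8) = -378.8

-378.8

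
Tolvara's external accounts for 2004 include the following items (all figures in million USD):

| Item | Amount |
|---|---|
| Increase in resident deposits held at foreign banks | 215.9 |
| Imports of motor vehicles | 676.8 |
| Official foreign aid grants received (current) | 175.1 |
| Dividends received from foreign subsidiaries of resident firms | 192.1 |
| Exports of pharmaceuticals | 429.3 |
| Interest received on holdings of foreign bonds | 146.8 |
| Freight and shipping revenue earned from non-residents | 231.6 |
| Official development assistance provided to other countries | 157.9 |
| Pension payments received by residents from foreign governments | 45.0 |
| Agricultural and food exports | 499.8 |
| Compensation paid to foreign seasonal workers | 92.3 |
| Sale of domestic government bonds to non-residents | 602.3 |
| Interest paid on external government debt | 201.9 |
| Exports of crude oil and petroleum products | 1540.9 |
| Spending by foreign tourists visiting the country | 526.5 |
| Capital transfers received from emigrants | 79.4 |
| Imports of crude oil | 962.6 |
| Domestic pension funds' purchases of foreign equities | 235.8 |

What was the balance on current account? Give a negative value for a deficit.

1695.6

Goods: 1540.9 - 962.6 + 499.8 + 429.3 - 676.8 = 830.6
Services: 231.6 + 526.5 = 758.1
Primary income: -201.9 - 92.3 + 146.8 + 192.1 = 44.7
Secondary income: 175.1 + 45.0 - 157.9 = 62.2
Current account = 830.6 + 758.1 + 44.7 + 62.2 = 1695.6
(Excluded from the current account — financial account: increase in resident deposits held at foreign banks 215.9, sale of domestic government bonds to non-residents 602.3, domestic pension funds' purchases of foreign equities 235.8; capital account: capital transfers received from emigrants 79.4.)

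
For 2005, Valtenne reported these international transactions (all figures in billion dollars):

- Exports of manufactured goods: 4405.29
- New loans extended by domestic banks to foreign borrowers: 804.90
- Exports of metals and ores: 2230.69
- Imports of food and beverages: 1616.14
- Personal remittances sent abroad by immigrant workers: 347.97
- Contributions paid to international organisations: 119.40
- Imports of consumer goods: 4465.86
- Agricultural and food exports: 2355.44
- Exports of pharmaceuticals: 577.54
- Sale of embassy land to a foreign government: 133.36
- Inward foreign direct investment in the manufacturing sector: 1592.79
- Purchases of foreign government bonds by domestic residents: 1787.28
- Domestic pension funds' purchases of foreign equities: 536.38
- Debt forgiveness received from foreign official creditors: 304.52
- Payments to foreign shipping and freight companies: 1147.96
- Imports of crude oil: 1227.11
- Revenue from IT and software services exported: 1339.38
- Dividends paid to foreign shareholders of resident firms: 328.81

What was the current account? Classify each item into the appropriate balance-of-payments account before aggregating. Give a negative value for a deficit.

1655.09

Goods: 4405.29 + 2355.44 + 577.54 - 1616.14 - 1227.11 - 4465.86 + 2230.69 = 2259.85
Services: 1339.38 - 1147.96 = 191.42
Primary income: -328.81
Secondary income: -119.40 - 347.97 = -467.37
Current account = 2259.85 + 191.42 + (-328.81) + (-467.37) = 1655.09
(Excluded from the current account — financial account: new loans extended by domestic banks to foreign borrowers 804.90, inward foreign direct investment in the manufacturing sector 1592.79, purchases of foreign government bonds by domestic residents 1787.28, domestic pension funds' purchases of foreign equities 536.38; capital account: sale of embassy land to a foreign government 133.36, debt forgiveness received from foreign official creditors 304.52.)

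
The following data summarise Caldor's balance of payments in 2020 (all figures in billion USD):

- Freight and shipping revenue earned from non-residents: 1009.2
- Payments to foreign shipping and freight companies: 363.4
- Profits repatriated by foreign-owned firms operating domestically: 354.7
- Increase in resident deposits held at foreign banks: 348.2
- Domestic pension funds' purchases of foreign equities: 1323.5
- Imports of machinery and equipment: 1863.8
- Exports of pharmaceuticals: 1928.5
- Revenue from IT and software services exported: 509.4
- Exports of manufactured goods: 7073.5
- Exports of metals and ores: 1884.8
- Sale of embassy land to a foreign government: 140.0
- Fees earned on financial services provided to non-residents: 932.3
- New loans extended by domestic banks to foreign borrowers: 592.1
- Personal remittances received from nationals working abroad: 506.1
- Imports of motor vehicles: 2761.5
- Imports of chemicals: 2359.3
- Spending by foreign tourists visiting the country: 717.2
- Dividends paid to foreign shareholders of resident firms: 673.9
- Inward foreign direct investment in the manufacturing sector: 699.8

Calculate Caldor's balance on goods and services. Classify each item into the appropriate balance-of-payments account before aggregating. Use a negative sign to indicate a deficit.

6706.9

Goods: -2359.3 + 7073.5 + 1884.8 - 1863.8 - 2761.5 + 1928.5 = 3902.2
Services: 509.4 + 1009.2 + 717.2 - 363.4 + 932.3 = 2804.7
Trade balance = 3902.2 + 2804.7 = 6706.9
(Excluded from the trade balance — primary income: profits repatriated by foreign-owned firms operating domestically 354.7, dividends paid to foreign shareholders of resident firms 673.9; financial account: increase in resident deposits held at foreign banks 348.2, domestic pension funds' purchases of foreign equities 1323.5, new loans extended by domestic banks to foreign borrowers 592.1, inward foreign direct investment in the manufacturing sector 699.8; capital account: sale of embassy land to a foreign government 140.0; secondary income: personal remittances received from nationals working abroad 506.1.)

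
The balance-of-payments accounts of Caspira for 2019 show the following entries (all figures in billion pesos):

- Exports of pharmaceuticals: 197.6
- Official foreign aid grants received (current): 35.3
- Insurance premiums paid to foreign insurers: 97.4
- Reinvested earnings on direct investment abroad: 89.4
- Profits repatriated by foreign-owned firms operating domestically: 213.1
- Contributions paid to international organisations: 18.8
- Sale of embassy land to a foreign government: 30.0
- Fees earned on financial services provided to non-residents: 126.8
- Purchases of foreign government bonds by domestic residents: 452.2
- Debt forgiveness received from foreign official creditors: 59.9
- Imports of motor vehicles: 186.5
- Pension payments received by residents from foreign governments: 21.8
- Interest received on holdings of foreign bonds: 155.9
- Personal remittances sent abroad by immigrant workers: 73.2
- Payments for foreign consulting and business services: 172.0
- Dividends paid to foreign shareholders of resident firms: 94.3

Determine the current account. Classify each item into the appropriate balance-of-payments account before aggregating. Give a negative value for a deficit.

Goods: -186.5 + 197.6 = 11.1
Services: -172.0 - 97.4 + 126.8 = -142.6
Primary income: 89.4 + 155.9 - 213.1 - 94.3 = -62.1
Secondary income: -18.8 + 21.8 + 35.3 - 73.2 = -34.9
Current account = 11.1 + (-142.6) + (-62.1) + (-34.9) = -228.5
(Excluded from the current account — capital account: sale of embassy land to a foreign government 30.0, debt forgiveness received from foreign official creditors 59.9; financial account: purchases of foreign government bonds by domestic residents 452.2.)

-228.5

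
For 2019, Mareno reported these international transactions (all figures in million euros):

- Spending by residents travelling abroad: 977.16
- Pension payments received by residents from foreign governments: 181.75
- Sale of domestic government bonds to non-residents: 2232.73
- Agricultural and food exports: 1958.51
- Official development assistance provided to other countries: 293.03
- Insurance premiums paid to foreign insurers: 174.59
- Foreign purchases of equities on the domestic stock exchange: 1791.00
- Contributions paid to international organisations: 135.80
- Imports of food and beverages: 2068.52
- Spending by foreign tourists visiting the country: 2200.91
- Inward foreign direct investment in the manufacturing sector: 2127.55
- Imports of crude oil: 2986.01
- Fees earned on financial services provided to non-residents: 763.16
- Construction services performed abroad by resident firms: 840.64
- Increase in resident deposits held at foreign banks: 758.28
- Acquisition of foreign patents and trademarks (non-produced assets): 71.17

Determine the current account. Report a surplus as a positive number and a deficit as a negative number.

-690.14

Goods: -2068.52 + 1958.51 - 2986.01 = -3096.02
Services: 840.64 - 977.16 + 2200.91 + 763.16 - 174.59 = 2652.96
Secondary income: -293.03 - 135.80 + 181.75 = -247.08
Current account = (-3096.02) + 2652.96 + (-247.08) = -690.14
(Excluded from the current account — financial account: sale of domestic government bonds to non-residents 2232.73, foreign purchases of equities on the domestic stock exchange 1791.00, inward foreign direct investment in the manufacturing sector 2127.55, increase in resident deposits held at foreign banks 758.28; capital account: acquisition of foreign patents and trademarks (non-produced assets) 71.17.)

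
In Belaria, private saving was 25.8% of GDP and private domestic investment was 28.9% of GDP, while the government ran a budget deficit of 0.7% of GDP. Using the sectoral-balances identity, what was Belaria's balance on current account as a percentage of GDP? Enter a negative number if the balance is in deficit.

By the sectoral-balances identity, CA = (S_private - I) + (T - G).
Private balance = 25.8 - 28.9 = -3.1
Government balance (T - G) = -0.7
CA = -3.1 + (-0.7) = -3.8

-3.8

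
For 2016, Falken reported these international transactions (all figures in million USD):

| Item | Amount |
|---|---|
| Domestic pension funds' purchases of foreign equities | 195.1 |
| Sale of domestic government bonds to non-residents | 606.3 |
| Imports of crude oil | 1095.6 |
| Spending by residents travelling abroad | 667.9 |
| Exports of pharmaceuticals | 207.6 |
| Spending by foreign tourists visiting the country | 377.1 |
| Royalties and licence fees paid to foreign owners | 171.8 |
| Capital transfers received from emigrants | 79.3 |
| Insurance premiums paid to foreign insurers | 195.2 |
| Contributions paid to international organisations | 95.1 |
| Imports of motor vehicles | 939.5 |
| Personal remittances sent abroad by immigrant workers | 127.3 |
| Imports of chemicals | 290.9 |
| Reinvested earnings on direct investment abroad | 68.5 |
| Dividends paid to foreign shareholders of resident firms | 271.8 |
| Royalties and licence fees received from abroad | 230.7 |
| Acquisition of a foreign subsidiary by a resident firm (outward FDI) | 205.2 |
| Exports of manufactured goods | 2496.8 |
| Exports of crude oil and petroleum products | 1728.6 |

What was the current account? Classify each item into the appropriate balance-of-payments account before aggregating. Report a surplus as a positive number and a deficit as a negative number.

Goods: 207.6 + 2496.8 + 1728.6 - 1095.6 - 290.9 - 939.5 = 2107.0
Services: 230.7 + 377.1 - 195.2 - 667.9 - 171.8 = -427.1
Primary income: -271.8 + 68.5 = -203.3
Secondary income: -95.1 - 127.3 = -222.4
Current account = 2107.0 + (-427.1) + (-203.3) + (-222.4) = 1254.2
(Excluded from the current account — financial account: domestic pension funds' purchases of foreign equities 195.1, sale of domestic government bonds to non-residents 606.3, acquisition of a foreign subsidiary by a resident firm (outward FDI) 205.2; capital account: capital transfers received from emigrants 79.3.)

1254.2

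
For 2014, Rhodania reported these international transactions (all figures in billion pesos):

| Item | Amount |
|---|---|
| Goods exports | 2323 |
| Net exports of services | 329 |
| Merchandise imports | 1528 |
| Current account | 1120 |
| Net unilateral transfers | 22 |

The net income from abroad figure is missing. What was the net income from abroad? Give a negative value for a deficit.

-26

Current account = goods balance + services balance + net primary income + net secondary income
Sum of the known components = 1146
Net income from abroad = CA - (known components) = 1120 - 1146 = -26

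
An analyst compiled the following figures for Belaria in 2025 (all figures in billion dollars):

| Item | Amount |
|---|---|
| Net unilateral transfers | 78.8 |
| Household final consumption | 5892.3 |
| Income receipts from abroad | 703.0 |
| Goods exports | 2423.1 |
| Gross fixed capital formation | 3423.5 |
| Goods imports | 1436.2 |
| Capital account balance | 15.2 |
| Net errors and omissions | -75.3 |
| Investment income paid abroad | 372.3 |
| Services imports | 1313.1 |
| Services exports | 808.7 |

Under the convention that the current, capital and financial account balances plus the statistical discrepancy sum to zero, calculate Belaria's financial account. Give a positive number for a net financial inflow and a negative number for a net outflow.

-831.9

Goods balance = 2423.1 - 1436.2 = 986.9
Services balance = 808.7 - 1313.1 = -504.4
Trade balance (goods + services) = 986.9 + (-504.4) = 482.5
Net primary income = 703.0 - 372.3 = 330.7
Net secondary income = 78.8
Current account = 482.5 + 330.7 + 78.8 = 892.0
Financial account = -(892.0 + 15.2 + (-75.3)) = -831.9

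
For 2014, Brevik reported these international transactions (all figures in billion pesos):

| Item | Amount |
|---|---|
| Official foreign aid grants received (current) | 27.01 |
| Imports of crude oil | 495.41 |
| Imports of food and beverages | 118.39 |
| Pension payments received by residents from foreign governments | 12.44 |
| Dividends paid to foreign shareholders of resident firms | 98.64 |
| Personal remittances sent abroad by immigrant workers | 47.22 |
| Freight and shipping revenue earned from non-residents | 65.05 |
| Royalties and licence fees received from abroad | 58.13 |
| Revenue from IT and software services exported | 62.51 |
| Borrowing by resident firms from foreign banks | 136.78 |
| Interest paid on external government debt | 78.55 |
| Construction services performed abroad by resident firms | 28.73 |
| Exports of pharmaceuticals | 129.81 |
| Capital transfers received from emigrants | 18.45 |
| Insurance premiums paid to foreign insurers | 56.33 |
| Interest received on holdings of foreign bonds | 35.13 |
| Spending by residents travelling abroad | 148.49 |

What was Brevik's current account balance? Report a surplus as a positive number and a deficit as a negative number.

-624.22

Goods: 129.81 - 118.39 - 495.41 = -483.99
Services: 65.05 + 62.51 + 28.73 + 58.13 - 148.49 - 56.33 = 9.60
Primary income: 35.13 - 98.64 - 78.55 = -142.06
Secondary income: 12.44 - 47.22 + 27.01 = -7.77
Current account = (-483.99) + 9.60 + (-142.06) + (-7.77) = -624.22
(Excluded from the current account — financial account: borrowing by resident firms from foreign banks 136.78; capital account: capital transfers received from emigrants 18.45.)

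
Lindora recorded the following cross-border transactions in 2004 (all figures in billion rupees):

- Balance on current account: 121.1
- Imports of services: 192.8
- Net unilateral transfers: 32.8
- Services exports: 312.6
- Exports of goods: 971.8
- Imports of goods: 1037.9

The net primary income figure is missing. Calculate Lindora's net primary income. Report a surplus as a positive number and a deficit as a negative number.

Current account = goods balance + services balance + net primary income + net secondary income
Sum of the known components = 86.5
Net primary income = CA - (known components) = 121.1 - 86.5 = 34.6

34.6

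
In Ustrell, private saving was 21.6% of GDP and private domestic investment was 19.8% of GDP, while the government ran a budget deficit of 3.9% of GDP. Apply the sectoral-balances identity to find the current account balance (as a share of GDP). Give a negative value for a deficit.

-2.1

By the sectoral-balances identity, CA = (S_private - I) + (T - G).
Private balance = 21.6 - 19.8 = 1.8
Government balance (T - G) = -3.9
CA = 1.8 + (-3.9) = -2.1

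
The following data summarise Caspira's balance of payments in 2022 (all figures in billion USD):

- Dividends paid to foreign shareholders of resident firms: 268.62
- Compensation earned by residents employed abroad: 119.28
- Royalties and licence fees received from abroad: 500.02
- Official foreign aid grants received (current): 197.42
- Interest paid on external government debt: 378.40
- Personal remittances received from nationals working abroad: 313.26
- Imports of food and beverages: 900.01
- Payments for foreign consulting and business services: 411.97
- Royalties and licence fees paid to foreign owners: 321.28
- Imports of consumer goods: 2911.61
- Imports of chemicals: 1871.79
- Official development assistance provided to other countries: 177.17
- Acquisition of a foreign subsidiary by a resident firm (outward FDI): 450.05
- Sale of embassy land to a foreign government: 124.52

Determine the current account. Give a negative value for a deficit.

Goods: -900.01 - 2911.61 - 1871.79 = -5683.41
Services: 500.02 - 321.28 - 411.97 = -233.23
Primary income: 119.28 - 268.62 - 378.40 = -527.74
Secondary income: -177.17 + 197.42 + 313.26 = 333.51
Current account = (-5683.41) + (-233.23) + (-527.74) + 333.51 = -6110.87
(Excluded from the current account — financial account: acquisition of a foreign subsidiary by a resident firm (outward FDI) 450.05; capital account: sale of embassy land to a foreign government 124.52.)

-6110.87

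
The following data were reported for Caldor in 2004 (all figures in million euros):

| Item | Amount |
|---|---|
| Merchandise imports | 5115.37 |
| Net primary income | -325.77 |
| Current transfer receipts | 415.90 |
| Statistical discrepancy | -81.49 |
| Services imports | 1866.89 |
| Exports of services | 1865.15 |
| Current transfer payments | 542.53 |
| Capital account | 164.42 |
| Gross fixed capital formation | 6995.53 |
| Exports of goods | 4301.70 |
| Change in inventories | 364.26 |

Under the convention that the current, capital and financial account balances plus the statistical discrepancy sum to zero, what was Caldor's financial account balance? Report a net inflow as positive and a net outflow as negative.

1184.88

Goods balance = 4301.70 - 5115.37 = -813.67
Services balance = 1865.15 - 1866.89 = -1.74
Trade balance (goods + services) = -813.67 + (-1.74) = -815.41
Net primary income = -325.77
Net secondary income = 415.90 - 542.53 = -126.63
Current account = -815.41 + (-325.77) + (-126.63) = -1267.81
Financial account = -(-1267.81 + 164.42 + (-81.49)) = 1184.88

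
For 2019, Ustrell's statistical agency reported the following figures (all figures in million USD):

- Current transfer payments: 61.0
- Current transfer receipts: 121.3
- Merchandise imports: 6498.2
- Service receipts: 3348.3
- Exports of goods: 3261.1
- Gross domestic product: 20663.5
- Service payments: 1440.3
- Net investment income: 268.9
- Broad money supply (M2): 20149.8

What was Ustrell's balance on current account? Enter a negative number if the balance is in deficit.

-999.9

Goods balance = 3261.1 - 6498.2 = -3237.1
Services balance = 3348.3 - 1440.3 = 1908.0
Trade balance (goods + services) = -3237.1 + 1908.0 = -1329.1
Net primary income = 268.9
Net secondary income = 121.3 - 61.0 = 60.3
Current account = -1329.1 + 268.9 + 60.3 = -999.9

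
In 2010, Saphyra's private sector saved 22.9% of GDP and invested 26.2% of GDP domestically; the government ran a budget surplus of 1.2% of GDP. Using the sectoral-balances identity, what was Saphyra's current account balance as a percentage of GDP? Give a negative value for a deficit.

By the sectoral-balances identity, CA = (S_private - I) + (T - G).
Private balance = 22.9 - 26.2 = -3.3
Government balance (T - G) = 1.2
CA = -3.3 + 1.2 = -2.1

-2.1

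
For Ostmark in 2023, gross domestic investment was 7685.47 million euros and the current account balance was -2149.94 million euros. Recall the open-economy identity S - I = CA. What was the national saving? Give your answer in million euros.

S = I + CA = 7685.47 + (-2149.94) = 5535.53

5535.53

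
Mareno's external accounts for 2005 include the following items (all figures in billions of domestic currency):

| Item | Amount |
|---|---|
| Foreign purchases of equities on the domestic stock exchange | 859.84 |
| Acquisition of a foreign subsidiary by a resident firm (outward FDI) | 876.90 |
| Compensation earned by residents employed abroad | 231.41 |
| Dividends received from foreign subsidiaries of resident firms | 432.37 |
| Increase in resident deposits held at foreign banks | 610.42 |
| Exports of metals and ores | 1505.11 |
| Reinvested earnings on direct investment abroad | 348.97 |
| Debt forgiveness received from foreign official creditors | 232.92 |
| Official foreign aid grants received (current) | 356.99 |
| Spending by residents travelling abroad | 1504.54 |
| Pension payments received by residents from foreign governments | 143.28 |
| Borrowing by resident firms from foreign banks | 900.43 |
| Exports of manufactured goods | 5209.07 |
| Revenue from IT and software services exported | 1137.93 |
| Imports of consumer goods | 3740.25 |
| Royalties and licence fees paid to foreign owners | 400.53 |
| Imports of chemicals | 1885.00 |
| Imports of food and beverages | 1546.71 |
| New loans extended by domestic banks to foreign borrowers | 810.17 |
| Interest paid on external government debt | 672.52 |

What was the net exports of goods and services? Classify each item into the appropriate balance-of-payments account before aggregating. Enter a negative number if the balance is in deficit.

-1224.92

Goods: -3740.25 + 5209.07 + 1505.11 - 1885.00 - 1546.71 = -457.78
Services: 1137.93 - 1504.54 - 400.53 = -767.14
Trade balance = -457.78 + (-767.14) = -1224.92
(Excluded from the trade balance — financial account: foreign purchases of equities on the domestic stock exchange 859.84, acquisition of a foreign subsidiary by a resident firm (outward FDI) 876.90, increase in resident deposits held at foreign banks 610.42, borrowing by resident firms from foreign banks 900.43, new loans extended by domestic banks to foreign borrowers 810.17; primary income: compensation earned by residents employed abroad 231.41, dividends received from foreign subsidiaries of resident firms 432.37, reinvested earnings on direct investment abroad 348.97, interest paid on external government debt 672.52; capital account: debt forgiveness received from foreign official creditors 232.92; secondary income: official foreign aid grants received (current) 356.99, pension payments received by residents from foreign governments 143.28.)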